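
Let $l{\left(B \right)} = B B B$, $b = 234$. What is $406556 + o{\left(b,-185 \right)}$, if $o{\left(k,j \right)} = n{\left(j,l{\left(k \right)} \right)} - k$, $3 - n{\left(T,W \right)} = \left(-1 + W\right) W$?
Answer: $-164170495693987$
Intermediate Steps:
$l{\left(B \right)} = B^{3}$ ($l{\left(B \right)} = B B^{2} = B^{3}$)
$n{\left(T,W \right)} = 3 - W \left(-1 + W\right)$ ($n{\left(T,W \right)} = 3 - \left(-1 + W\right) W = 3 - W \left(-1 + W\right)$)
$o{\left(k,j \right)} = 3 + k^{3} - k - k^{6}$ ($o{\left(k,j \right)} = \left(3 + k^{3} - \left(k^{3}\right)^{2}\right) - k = \left(3 + k^{3} - k^{6}\right) - k = 3 + k^{3} - k - k^{6}$)
$406556 + o{\left(b,-185 \right)} = 406556 + \left(3 + 234^{3} - 234 - 234^{6}\right) = 406556 + \left(3 + 12812904 - 234 - 164170508913216\right) = 406556 - 164170496100543 = -164170495693987$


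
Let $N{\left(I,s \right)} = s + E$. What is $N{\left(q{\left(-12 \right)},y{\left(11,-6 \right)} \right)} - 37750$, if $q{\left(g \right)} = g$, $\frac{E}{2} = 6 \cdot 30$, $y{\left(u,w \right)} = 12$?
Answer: $-37378$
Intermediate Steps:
$E = 360$ ($E = 2 \cdot 6 \cdot 30 = 2 \cdot 180 = 360$)
$N{\left(I,s \right)} = 360 + s$ ($N{\left(I,s \right)} = s + 360 = 360 + s$)
$N{\left(q{\left(-12 \right)},y{\left(11,-6 \right)} \right)} - 37750 = \left(360 + 12\right) - 37750 = 372 - 37750 = -37378$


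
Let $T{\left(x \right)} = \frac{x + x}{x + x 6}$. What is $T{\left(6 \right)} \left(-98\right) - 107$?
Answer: $-135$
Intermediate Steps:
$T{\left(x \right)} = \frac{2}{7}$ ($T{\left(x \right)} = \frac{2 x}{x + 6 x} = \frac{2 x}{7 x} = 2 x \frac{1}{7 x} = \frac{2}{7}$)
$T{\left(6 \right)} \left(-98\right) - 107 = \frac{2}{7} \left(-98\right) - 107 = -28 - 107 = -135$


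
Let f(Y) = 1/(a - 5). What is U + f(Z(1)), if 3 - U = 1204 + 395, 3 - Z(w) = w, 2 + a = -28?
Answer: -55861/35 ≈ -1596.0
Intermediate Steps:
a = -30 (a = -2 - 28 = -30)
Z(w) = 3 - w
f(Y) = -1/35 (f(Y) = 1/(-30 - 5) = 1/(-35) = -1/35)
U = -1596 (U = 3 - (1204 + 395) = 3 - 1*1599 = 3 - 1599 = -1596)
U + f(Z(1)) = -1596 - 1/35 = -55861/35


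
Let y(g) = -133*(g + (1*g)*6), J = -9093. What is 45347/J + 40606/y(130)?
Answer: -418398412/78608985 ≈ -5.3225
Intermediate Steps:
y(g) = -931*g (y(g) = -133*(g + g*6) = -133*(g + 6*g) = -931*g)
45347/J + 40606/y(130) = 45347/(-9093) + 40606/((-931*130)) = 45347*(-1/9093) + 40606/(-121030) = -45347/9093 + 40606*(-1/121030) = -45347/9093 - 20303/60515 = -418398412/78608985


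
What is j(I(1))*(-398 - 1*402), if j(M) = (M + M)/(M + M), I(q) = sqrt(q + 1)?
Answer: -800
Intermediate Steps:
I(q) = sqrt(1 + q)
j(M) = 1 (j(M) = (2*M)/((2*M)) = (2*M)*(1/(2*M)) = 1)
j(I(1))*(-398 - 1*402) = 1*(-398 - 1*402) = 1*(-398 - 402) = 1*(-800) = -800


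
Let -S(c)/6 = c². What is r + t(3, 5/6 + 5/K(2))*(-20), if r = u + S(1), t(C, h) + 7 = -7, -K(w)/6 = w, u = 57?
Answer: 331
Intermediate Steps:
K(w) = -6*w
S(c) = -6*c²
t(C, h) = -14 (t(C, h) = -7 - 7 = -14)
r = 51 (r = 57 - 6*1² = 57 - 6*1 = 57 - 6 = 51)
r + t(3, 5/6 + 5/K(2))*(-20) = 51 - 14*(-20) = 51 + 280 = 331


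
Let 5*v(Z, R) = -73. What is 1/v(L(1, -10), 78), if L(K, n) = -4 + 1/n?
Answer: -5/73 ≈ -0.068493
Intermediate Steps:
L(K, n) = -4 + 1/n
v(Z, R) = -73/5 (v(Z, R) = (⅕)*(-73) = -73/5)
1/v(L(1, -10), 78) = 1/(-73/5) = -5/73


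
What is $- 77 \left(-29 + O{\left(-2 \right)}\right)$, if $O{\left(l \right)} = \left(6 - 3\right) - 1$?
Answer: $2079$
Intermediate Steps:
$O{\left(l \right)} = 2$ ($O{\left(l \right)} = 3 - 1 = 2$)
$- 77 \left(-29 + O{\left(-2 \right)}\right) = - 77 \left(-29 + 2\right) = \left(-77\right) \left(-27\right) = 2079$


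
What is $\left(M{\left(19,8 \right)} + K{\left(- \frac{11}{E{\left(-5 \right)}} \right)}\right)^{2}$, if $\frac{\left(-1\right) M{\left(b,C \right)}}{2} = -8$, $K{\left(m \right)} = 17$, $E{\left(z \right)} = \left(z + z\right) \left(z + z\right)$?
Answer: $1089$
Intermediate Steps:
$E{\left(z \right)} = 4 z^{2}$ ($E{\left(z \right)} = 2 z 2 z = 4 z^{2}$)
$M{\left(b,C \right)} = 16$ ($M{\left(b,C \right)} = \left(-2\right) \left(-8\right) = 16$)
$\left(M{\left(19,8 \right)} + K{\left(- \frac{11}{E{\left(-5 \right)}} \right)}\right)^{2} = \left(16 + 17\right)^{2} = 33^{2} = 1089$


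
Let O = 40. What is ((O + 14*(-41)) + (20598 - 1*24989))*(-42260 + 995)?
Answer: 203230125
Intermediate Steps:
((O + 14*(-41)) + (20598 - 1*24989))*(-42260 + 995) = ((40 + 14*(-41)) + (20598 - 1*24989))*(-42260 + 995) = ((40 - 574) + (20598 - 24989))*(-41265) = (-534 - 4391)*(-41265) = -4925*(-41265) = 203230125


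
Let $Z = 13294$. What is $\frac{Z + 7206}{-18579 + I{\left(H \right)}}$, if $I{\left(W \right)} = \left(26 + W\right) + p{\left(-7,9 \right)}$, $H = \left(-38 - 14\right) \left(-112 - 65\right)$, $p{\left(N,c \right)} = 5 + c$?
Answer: $- \frac{4100}{1867} \approx -2.196$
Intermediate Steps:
$H = 9204$ ($H = \left(-52\right) \left(-177\right) = 9204$)
$I{\left(W \right)} = 40 + W$ ($I{\left(W \right)} = \left(26 + W\right) + \left(5 + 9\right) = \left(26 + W\right) + 14 = 40 + W$)
$\frac{Z + 7206}{-18579 + I{\left(H \right)}} = \frac{13294 + 7206}{-18579 + \left(40 + 9204\right)} = \frac{20500}{-18579 + 9244} = \frac{20500}{-9335} = 20500 \left(- \frac{1}{9335}\right) = - \frac{4100}{1867}$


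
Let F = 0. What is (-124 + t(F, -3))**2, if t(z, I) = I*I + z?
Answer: 13225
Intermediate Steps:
t(z, I) = z + I**2 (t(z, I) = I**2 + z = z + I**2)
(-124 + t(F, -3))**2 = (-124 + (0 + (-3)**2))**2 = (-124 + (0 + 9))**2 = (-124 + 9)**2 = (-115)**2 = 13225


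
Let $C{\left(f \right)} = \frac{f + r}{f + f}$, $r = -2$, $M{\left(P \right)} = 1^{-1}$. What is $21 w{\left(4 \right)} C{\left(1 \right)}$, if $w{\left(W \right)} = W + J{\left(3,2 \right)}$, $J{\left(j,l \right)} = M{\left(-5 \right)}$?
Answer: $- \frac{105}{2} \approx -52.5$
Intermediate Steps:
$M{\left(P \right)} = 1$
$J{\left(j,l \right)} = 1$
$w{\left(W \right)} = 1 + W$ ($w{\left(W \right)} = W + 1 = 1 + W$)
$C{\left(f \right)} = \frac{-2 + f}{2 f}$ ($C{\left(f \right)} = \frac{f - 2}{f + f} = \frac{-2 + f}{2 f}$)
$21 w{\left(4 \right)} C{\left(1 \right)} = 21 \left(1 + 4\right) \frac{-2 + 1}{2 \cdot 1} = 21 \cdot 5 \cdot \frac{1}{2} \cdot 1 \left(-1\right) = 105 \left(- \frac{1}{2}\right) = - \frac{105}{2}$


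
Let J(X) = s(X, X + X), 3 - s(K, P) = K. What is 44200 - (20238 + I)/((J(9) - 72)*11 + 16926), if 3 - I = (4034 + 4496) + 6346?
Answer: 710200235/16068 ≈ 44200.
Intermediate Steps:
s(K, P) = 3 - K
J(X) = 3 - X
I = -14873 (I = 3 - ((4034 + 4496) + 6346) = 3 - (8530 + 6346) = 3 - 1*14876 = 3 - 14876 = -14873)
44200 - (20238 + I)/((J(9) - 72)*11 + 16926) = 44200 - (20238 - 14873)/(((3 - 1*9) - 72)*11 + 16926) = 44200 - 5365/(((3 - 9) - 72)*11 + 16926) = 44200 - 5365/((-6 - 72)*11 + 16926) = 44200 - 5365/(-78*11 + 16926) = 44200 - 5365/(-858 + 16926) = 44200 - 5365/16068 = 710200235/16068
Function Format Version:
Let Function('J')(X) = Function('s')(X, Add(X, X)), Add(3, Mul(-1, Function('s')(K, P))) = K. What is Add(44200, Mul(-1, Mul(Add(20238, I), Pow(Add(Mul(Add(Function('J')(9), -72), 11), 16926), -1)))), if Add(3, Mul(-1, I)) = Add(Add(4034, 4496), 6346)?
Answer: Rational(710200235, 16068) ≈ 44200.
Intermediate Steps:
Function('s')(K, P) = Add(3, Mul(-1, K))
Function('J')(X) = Add(3, Mul(-1, X))
I = -14873 (I = Add(3, Mul(-1, Add(Add(4034, 4496), 6346))) = Add(3, Mul(-1, Add(8530, 6346))) = Add(3, Mul(-1, 14876)) = Add(3, -14876) = -14873)
Add(44200, Mul(-1, Mul(Add(20238, I), Pow(Add(Mul(Add(Function('J')(9), -72), 11), 16926), -1)))) = Add(44200, Mul(-1, Mul(Add(20238, -14873), Pow(Add(Mul(Add(Add(3, Mul(-1, 9)), -72), 11), 16926), -1)))) = Add(44200, Mul(-1, Mul(5365, Pow(Add(Mul(Add(Add(3, -9), -72), 11), 16926), -1)))) = Add(44200, Mul(-1, Mul(5365, Pow(Add(Mul(Add(-6, -72), 11), 16926), -1)))) = Add(44200, Mul(-1, Mul(5365, Pow(Add(Mul(-78, 11), 16926), -1)))) = Add(44200, Mul(-1, Mul(5365, Pow(Add(-858, 16926), -1)))) = Add(44200, Mul(-1, Mul(5365, Pow(16068, -1)))) = Add(44200, Mul(-1, Mul(5365, Rational(1, 16068)))) = Add(44200, Mul(-1, Rational(5365, 16068))) = Add(44200, Rational(-5365, 16068)) = Rational(710200235, 16068)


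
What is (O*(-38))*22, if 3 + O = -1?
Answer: 3344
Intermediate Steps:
O = -4 (O = -3 - 1 = -4)
(O*(-38))*22 = -4*(-38)*22 = 152*22 = 3344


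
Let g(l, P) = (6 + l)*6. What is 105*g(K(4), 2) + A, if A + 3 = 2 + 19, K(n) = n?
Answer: 6318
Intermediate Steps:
A = 18 (A = -3 + (2 + 19) = -3 + 21 = 18)
g(l, P) = 36 + 6*l
105*g(K(4), 2) + A = 105*(36 + 6*4) + 18 = 105*(36 + 24) + 18 = 105*60 + 18 = 6300 + 18 = 6318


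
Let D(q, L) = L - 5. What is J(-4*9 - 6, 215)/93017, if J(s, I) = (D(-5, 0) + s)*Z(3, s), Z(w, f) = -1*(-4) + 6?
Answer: -470/93017 ≈ -0.0050528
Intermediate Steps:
D(q, L) = -5 + L
Z(w, f) = 10 (Z(w, f) = 4 + 6 = 10)
J(s, I) = -50 + 10*s (J(s, I) = ((-5 + 0) + s)*10 = (-5 + s)*10 = -50 + 10*s)
J(-4*9 - 6, 215)/93017 = (-50 + 10*(-4*9 - 6))/93017 = (-50 + 10*(-36 - 6))*(1/93017) = (-50 + 10*(-42))*(1/93017) = (-50 - 420)*(1/93017) = -470*1/93017 = -470/93017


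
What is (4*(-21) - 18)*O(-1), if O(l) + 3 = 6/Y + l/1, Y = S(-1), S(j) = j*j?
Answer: -204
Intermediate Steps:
S(j) = j²
Y = 1 (Y = (-1)² = 1)
O(l) = 3 + l (O(l) = -3 + (6/1 + l/1) = -3 + (6*1 + l*1) = -3 + (6 + l) = 3 + l)
(4*(-21) - 18)*O(-1) = (4*(-21) - 18)*(3 - 1) = (-84 - 18)*2 = -102*2 = -204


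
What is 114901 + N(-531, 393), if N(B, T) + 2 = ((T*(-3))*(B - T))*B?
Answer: -578354377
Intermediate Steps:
N(B, T) = -2 - 3*B*T*(B - T) (N(B, T) = -2 + ((T*(-3))*(B - T))*B = -2 + ((-3*T)*(B - T))*B = -2 + (-3*T*(B - T))*B = -2 - 3*B*T*(B - T))
114901 + N(-531, 393) = 114901 + (-2 - 3*393*(-531)**2 + 3*(-531)*393**2) = 114901 + (-2 - 3*393*281961 + 3*(-531)*154449) = 114901 + (-2 - 332432019 - 246037257) = 114901 - 578469278 = -578354377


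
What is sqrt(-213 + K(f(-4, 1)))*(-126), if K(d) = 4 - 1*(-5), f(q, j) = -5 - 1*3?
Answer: -252*I*sqrt(51) ≈ -1799.6*I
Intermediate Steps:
f(q, j) = -8 (f(q, j) = -5 - 3 = -8)
K(d) = 9 (K(d) = 4 + 5 = 9)
sqrt(-213 + K(f(-4, 1)))*(-126) = sqrt(-213 + 9)*(-126) = sqrt(-204)*(-126) = (2*I*sqrt(51))*(-126) = -252*I*sqrt(51)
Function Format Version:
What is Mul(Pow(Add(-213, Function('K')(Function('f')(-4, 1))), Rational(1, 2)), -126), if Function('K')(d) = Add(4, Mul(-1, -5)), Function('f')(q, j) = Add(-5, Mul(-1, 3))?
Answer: Mul(-252, I, Pow(51, Rational(1, 2))) ≈ Mul(-1799.6, I)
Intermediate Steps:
Function('f')(q, j) = -8 (Function('f')(q, j) = Add(-5, -3) = -8)
Function('K')(d) = 9 (Function('K')(d) = Add(4, 5) = 9)
Mul(Pow(Add(-213, Function('K')(Function('f')(-4, 1))), Rational(1, 2)), -126) = Mul(Pow(Add(-213, 9), Rational(1, 2)), -126) = Mul(Pow(-204, Rational(1, 2)), -126) = Mul(Mul(2, I, Pow(51, Rational(1, 2))), -126) = Mul(-252, I, Pow(51, Rational(1, 2)))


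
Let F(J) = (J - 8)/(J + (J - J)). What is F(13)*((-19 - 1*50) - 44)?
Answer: -565/13 ≈ -43.462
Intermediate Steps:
F(J) = (-8 + J)/J (F(J) = (-8 + J)/(J + 0) = (-8 + J)/J)
F(13)*((-19 - 1*50) - 44) = ((-8 + 13)/13)*((-19 - 1*50) - 44) = ((1/13)*5)*((-19 - 50) - 44) = 5*(-69 - 44)/13 = (5/13)*(-113) = -565/13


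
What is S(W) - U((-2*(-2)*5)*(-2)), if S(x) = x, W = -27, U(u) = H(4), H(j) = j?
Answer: -31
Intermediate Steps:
U(u) = 4
S(W) - U((-2*(-2)*5)*(-2)) = -27 - 1*4 = -27 - 4 = -31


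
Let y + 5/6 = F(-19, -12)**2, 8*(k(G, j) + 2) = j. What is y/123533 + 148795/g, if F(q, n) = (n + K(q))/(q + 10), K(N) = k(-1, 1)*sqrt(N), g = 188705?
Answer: 30688470829/38919726912 + 5*I*sqrt(19)/1111797 ≈ 0.78851 + 1.9603e-5*I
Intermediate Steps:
k(G, j) = -2 + j/8
K(N) = -15*sqrt(N)/8 (K(N) = (-2 + (1/8)*1)*sqrt(N) = (-2 + 1/8)*sqrt(N) = -15*sqrt(N)/8)
F(q, n) = (n - 15*sqrt(q)/8)/(10 + q) (F(q, n) = (n - 15*sqrt(q)/8)/(q + 10) = (n - 15*sqrt(q)/8)/(10 + q))
y = -5/6 + (4/3 + 5*I*sqrt(19)/24)**2 (y = -5/6 + ((-12 - 15*I*sqrt(19)/8)/(10 - 19))**2 = -5/6 + ((-12 - 15*I*sqrt(19)/8)/(-9))**2 = -5/6 + (-(-12 - 15*I*sqrt(19)/8)/9)**2 = -5/6 + (4/3 + 5*I*sqrt(19)/24)**2 ≈ 0.11979 + 2.4216*I)
y/123533 + 148795/g = (23/192 + 5*I*sqrt(19)/9)/123533 + 148795/188705 = (23/192 + 5*I*sqrt(19)/9)*(1/123533) + 148795*(1/188705) = (1/1031232 + 5*I*sqrt(19)/1111797) + 29759/37741 = 30688470829/38919726912 + 5*I*sqrt(19)/1111797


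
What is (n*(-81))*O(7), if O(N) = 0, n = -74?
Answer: 0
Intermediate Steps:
(n*(-81))*O(7) = -74*(-81)*0 = 5994*0 = 0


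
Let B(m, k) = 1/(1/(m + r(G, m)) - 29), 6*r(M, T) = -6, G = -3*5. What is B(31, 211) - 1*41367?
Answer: -35947953/869 ≈ -41367.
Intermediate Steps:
G = -15
r(M, T) = -1 (r(M, T) = (1/6)*(-6) = -1)
B(m, k) = 1/(-29 + 1/(-1 + m)) (B(m, k) = 1/(1/(m - 1) - 29) = 1/(1/(-1 + m) - 29) = 1/(-29 + 1/(-1 + m)))
B(31, 211) - 1*41367 = (1 - 1*31)/(-30 + 29*31) - 1*41367 = (1 - 31)/(-30 + 899) - 41367 = -30/869 - 41367 = -35947953/869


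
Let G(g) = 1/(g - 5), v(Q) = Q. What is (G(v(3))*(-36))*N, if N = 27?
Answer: 486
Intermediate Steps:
G(g) = 1/(-5 + g)
(G(v(3))*(-36))*N = (-36/(-5 + 3))*27 = (-36/(-2))*27 = -1/2*(-36)*27 = 18*27 = 486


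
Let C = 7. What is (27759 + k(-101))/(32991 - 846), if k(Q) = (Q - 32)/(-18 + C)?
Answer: 305482/353595 ≈ 0.86393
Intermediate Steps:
k(Q) = 32/11 - Q/11 (k(Q) = (Q - 32)/(-18 + 7) = (-32 + Q)/(-11) = (-32 + Q)*(-1/11) = 32/11 - Q/11)
(27759 + k(-101))/(32991 - 846) = (27759 + (32/11 - 1/11*(-101)))/(32991 - 846) = (27759 + (32/11 + 101/11))/32145 = (27759 + 133/11)*(1/32145) = (305482/11)*(1/32145) = 305482/353595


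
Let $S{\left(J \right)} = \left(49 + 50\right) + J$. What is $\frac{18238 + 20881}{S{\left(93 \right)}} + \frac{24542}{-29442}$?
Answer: $\frac{9103409}{44864} \approx 202.91$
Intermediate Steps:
$S{\left(J \right)} = 99 + J$
$\frac{18238 + 20881}{S{\left(93 \right)}} + \frac{24542}{-29442} = \frac{18238 + 20881}{99 + 93} + \frac{24542}{-29442} = \frac{39119}{192} + 24542 \left(- \frac{1}{29442}\right) = 39119 \cdot \frac{1}{192} - \frac{1753}{2103} = \frac{39119}{192} - \frac{1753}{2103} = \frac{9103409}{44864}$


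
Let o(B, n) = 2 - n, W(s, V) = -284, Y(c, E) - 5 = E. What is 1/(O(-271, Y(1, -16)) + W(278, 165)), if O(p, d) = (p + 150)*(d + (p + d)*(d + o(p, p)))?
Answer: 1/8941011 ≈ 1.1184e-7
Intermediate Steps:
Y(c, E) = 5 + E
O(p, d) = (150 + p)*(d + (d + p)*(2 + d - p)) (O(p, d) = (p + 150)*(d + (p + d)*(d + (2 - p))) = (150 + p)*(d + (d + p)*(2 + d - p)))
1/(O(-271, Y(1, -16)) + W(278, 165)) = 1/((-1*(-271)³ - 148*(-271)² + 150*(5 - 16)² + 300*(-271) + 450*(5 - 16) - 271*(5 - 16)² + 3*(5 - 16)*(-271)) - 284) = 1/((-1*(-19902511) - 148*73441 + 150*(-11)² - 81300 + 450*(-11) - 271*(-11)² + 3*(-11)*(-271)) - 284) = 1/((19902511 - 10869268 + 150*121 - 81300 - 4950 - 271*121 + 8943) - 284) = 1/((19902511 - 10869268 + 18150 - 81300 - 4950 - 32791 + 8943) - 284) = 1/(8941295 - 284) = 1/8941011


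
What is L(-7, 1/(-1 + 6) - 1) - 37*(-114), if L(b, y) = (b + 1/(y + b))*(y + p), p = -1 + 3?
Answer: 273614/65 ≈ 4209.4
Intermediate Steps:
p = 2
L(b, y) = (2 + y)*(b + 1/(b + y)) (L(b, y) = (b + 1/(y + b))*(y + 2) = (b + 1/(b + y))*(2 + y) = (2 + y)*(b + 1/(b + y)))
L(-7, 1/(-1 + 6) - 1) - 37*(-114) = (2 + (1/(-1 + 6) - 1) + 2*(-7)² - 7*(1/(-1 + 6) - 1)² + (1/(-1 + 6) - 1)*(-7)² + 2*(-7)*(1/(-1 + 6) - 1))/(-7 + (1/(-1 + 6) - 1)) - 37*(-114) = (2 + (1/5 - 1) + 2*49 - 7*(1/5 - 1)² + (1/5 - 1)*49 + 2*(-7)*(1/5 - 1))/(-7 + (1/5 - 1)) + 4218 = (2 + (⅕ - 1) + 98 - 7*(⅕ - 1)² + (⅕ - 1)*49 + 2*(-7)*(⅕ - 1))/(-7 + (⅕ - 1)) + 4218 = (2 - ⅘ + 98 - 7*(-⅘)² - ⅘*49 + 2*(-7)*(-⅘))/(-7 - ⅘) + 4218 = (2 - ⅘ + 98 - 7*16/25 - 196/5 + 56/5)/(-39/5) + 4218 = -5*(2 - ⅘ + 98 - 112/25 - 196/5 + 56/5)/39 + 4218 = -5/39*1668/25 + 4218 = -556/65 + 4218 = 273614/65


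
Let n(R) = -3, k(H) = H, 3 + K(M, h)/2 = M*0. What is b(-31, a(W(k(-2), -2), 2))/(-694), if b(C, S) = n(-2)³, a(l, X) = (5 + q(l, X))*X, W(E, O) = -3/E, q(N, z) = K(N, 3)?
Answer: 27/694 ≈ 0.038905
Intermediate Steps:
K(M, h) = -6 (K(M, h) = -6 + 2*(M*0) = -6 + 2*0 = -6 + 0 = -6)
q(N, z) = -6
a(l, X) = -X (a(l, X) = (5 - 6)*X = -X)
b(C, S) = -27 (b(C, S) = (-3)³ = -27)
b(-31, a(W(k(-2), -2), 2))/(-694) = -27/(-694) = -27*(-1/694) = 27/694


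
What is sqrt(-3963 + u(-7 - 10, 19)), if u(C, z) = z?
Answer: 2*I*sqrt(986) ≈ 62.801*I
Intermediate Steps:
sqrt(-3963 + u(-7 - 10, 19)) = sqrt(-3963 + 19) = sqrt(-3944) = 2*I*sqrt(986)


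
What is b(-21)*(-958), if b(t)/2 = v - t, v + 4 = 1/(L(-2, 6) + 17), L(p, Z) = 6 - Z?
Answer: -555640/17 ≈ -32685.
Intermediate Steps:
v = -67/17 (v = -4 + 1/((6 - 1*6) + 17) = -4 + 1/((6 - 6) + 17) = -4 + 1/(0 + 17) = -4 + 1/17 = -67/17 ≈ -3.9412)
b(t) = -134/17 - 2*t (b(t) = 2*(-67/17 - t) = -134/17 - 2*t)
b(-21)*(-958) = (-134/17 - 2*(-21))*(-958) = (-134/17 + 42)*(-958) = (580/17)*(-958) = -555640/17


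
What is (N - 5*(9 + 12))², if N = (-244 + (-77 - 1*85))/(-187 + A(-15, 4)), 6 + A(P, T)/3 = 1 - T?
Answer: 121705024/11449 ≈ 10630.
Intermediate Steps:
A(P, T) = -15 - 3*T (A(P, T) = -18 + 3*(1 - T) = -18 + (3 - 3*T) = -15 - 3*T)
N = 203/107 (N = (-244 + (-77 - 1*85))/(-187 + (-15 - 3*4)) = (-244 + (-77 - 85))/(-187 + (-15 - 12)) = (-244 - 162)/(-187 - 27) = -406/(-214) = -406*(-1/214) = 203/107 ≈ 1.8972)
(N - 5*(9 + 12))² = (203/107 - 5*(9 + 12))² = (203/107 - 5*21)² = (203/107 - 105)² = (-11032/107)² = 121705024/11449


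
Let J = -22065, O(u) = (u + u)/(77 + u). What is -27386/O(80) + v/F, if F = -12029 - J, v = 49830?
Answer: -5392854109/200720 ≈ -26868.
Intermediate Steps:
O(u) = 2*u/(77 + u) (O(u) = (2*u)/(77 + u) = 2*u/(77 + u))
F = 10036 (F = -12029 - 1*(-22065) = -12029 + 22065 = 10036)
-27386/O(80) + v/F = -27386/(2*80/(77 + 80)) + 49830/10036 = -27386/(2*80/157) + 49830*(1/10036) = -27386/(2*80*(1/157)) + 24915/5018 = -27386/160/157 + 24915/5018 = -27386*157/160 + 24915/5018 = -2149801/80 + 24915/5018 = -5392854109/200720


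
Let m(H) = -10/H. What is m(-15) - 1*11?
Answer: -31/3 ≈ -10.333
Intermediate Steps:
m(-15) - 1*11 = -10/(-15) - 1*11 = -10*(-1/15) - 11 = 2/3 - 11 = -31/3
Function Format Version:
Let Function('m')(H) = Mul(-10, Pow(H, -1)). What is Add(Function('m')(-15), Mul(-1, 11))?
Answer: Rational(-31, 3) ≈ -10.333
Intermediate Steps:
Add(Function('m')(-15), Mul(-1, 11)) = Add(Mul(-10, Pow(-15, -1)), Mul(-1, 11)) = Add(Mul(-10, Rational(-1, 15)), -11) = Add(Rational(2, 3), -11) = Rational(-31, 3)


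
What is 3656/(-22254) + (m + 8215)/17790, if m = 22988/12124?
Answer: 4251286562/14285343315 ≈ 0.29760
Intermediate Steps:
m = 821/433 (m = 22988*(1/12124) = 821/433 ≈ 1.8961)
3656/(-22254) + (m + 8215)/17790 = 3656/(-22254) + (821/433 + 8215)/17790 = 3656*(-1/22254) + (3557916/433)*(1/17790) = -1828/11127 + 592986/1283845 = 4251286562/14285343315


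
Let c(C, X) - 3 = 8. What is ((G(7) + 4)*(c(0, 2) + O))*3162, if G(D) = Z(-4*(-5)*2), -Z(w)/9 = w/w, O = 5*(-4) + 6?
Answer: 47430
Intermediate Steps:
c(C, X) = 11 (c(C, X) = 3 + 8 = 11)
O = -14 (O = -20 + 6 = -14)
Z(w) = -9 (Z(w) = -9*w/w = -9*1 = -9)
G(D) = -9
((G(7) + 4)*(c(0, 2) + O))*3162 = ((-9 + 4)*(11 - 14))*3162 = -5*(-3)*3162 = 15*3162 = 47430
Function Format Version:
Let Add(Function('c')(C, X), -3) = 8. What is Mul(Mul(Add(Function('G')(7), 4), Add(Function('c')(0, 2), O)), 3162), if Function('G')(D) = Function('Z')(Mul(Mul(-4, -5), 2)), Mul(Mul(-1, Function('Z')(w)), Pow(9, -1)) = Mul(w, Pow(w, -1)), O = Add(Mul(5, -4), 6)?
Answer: 47430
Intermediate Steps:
Function('c')(C, X) = 11 (Function('c')(C, X) = Add(3, 8) = 11)
O = -14 (O = Add(-20, 6) = -14)
Function('Z')(w) = -9 (Function('Z')(w) = Mul(-9, Mul(w, Pow(w, -1))) = Mul(-9, 1) = -9)
Function('G')(D) = -9
Mul(Mul(Add(Function('G')(7), 4), Add(Function('c')(0, 2), O)), 3162) = Mul(Mul(Add(-9, 4), Add(11, -14)), 3162) = Mul(Mul(-5, -3), 3162) = Mul(15, 3162) = 47430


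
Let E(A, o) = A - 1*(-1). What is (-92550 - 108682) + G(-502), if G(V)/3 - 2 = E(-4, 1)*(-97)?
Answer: -200353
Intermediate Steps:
E(A, o) = 1 + A (E(A, o) = A + 1 = 1 + A)
G(V) = 879 (G(V) = 6 + 3*((1 - 4)*(-97)) = 6 + 3*(-3*(-97)) = 6 + 3*291 = 6 + 873 = 879)
(-92550 - 108682) + G(-502) = (-92550 - 108682) + 879 = -201232 + 879 = -200353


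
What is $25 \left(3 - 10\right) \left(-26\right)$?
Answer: $4550$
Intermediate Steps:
$25 \left(3 - 10\right) \left(-26\right) = 25 \left(\left(-7\right) \left(-26\right)\right) = 25 \cdot 182 = 4550$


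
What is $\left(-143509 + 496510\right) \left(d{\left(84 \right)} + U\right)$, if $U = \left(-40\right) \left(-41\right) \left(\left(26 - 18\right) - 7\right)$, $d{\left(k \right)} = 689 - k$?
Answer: $792487245$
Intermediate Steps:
$U = 1640$ ($U = 1640 \left(8 - 7\right) = 1640 \cdot 1 = 1640$)
$\left(-143509 + 496510\right) \left(d{\left(84 \right)} + U\right) = \left(-143509 + 496510\right) \left(\left(689 - 84\right) + 1640\right) = 353001 \left(\left(689 - 84\right) + 1640\right) = 353001 \left(605 + 1640\right) = 353001 \cdot 2245 = 792487245$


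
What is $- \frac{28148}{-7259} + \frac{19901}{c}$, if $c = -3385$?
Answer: $- \frac{49180379}{24571715} \approx -2.0015$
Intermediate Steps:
$- \frac{28148}{-7259} + \frac{19901}{c} = - \frac{28148}{-7259} + \frac{19901}{-3385} = \left(-28148\right) \left(- \frac{1}{7259}\right) + 19901 \left(- \frac{1}{3385}\right) = \frac{28148}{7259} - \frac{19901}{3385} = - \frac{49180379}{24571715}$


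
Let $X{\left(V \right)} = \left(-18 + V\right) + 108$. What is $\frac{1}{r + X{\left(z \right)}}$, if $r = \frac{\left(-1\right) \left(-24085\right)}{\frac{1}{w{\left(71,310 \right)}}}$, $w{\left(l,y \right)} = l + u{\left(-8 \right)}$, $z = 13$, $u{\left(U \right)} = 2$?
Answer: $\frac{1}{1758308} \approx 5.6873 \cdot 10^{-7}$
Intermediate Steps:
$w{\left(l,y \right)} = 2 + l$ ($w{\left(l,y \right)} = l + 2 = 2 + l$)
$X{\left(V \right)} = 90 + V$
$r = 1758205$ ($r = \frac{\left(-1\right) \left(-24085\right)}{\frac{1}{2 + 71}} = \frac{24085}{\frac{1}{73}} = 24085 \frac{1}{\frac{1}{73}} = 24085 \cdot 73 = 1758205$)
$\frac{1}{r + X{\left(z \right)}} = \frac{1}{1758205 + \left(90 + 13\right)} = \frac{1}{1758205 + 103} = \frac{1}{1758308}$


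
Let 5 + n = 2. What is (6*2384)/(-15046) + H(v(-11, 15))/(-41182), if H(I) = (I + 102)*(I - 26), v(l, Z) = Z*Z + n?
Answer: -386137128/154906093 ≈ -2.4927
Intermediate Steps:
n = -3 (n = -5 + 2 = -3)
v(l, Z) = -3 + Z**2 (v(l, Z) = Z*Z - 3 = Z**2 - 3 = -3 + Z**2)
H(I) = (-26 + I)*(102 + I) (H(I) = (102 + I)*(-26 + I) = (-26 + I)*(102 + I))
(6*2384)/(-15046) + H(v(-11, 15))/(-41182) = (6*2384)/(-15046) + (-2652 + (-3 + 15**2)**2 + 76*(-3 + 15**2))/(-41182) = 14304*(-1/15046) + (-2652 + (-3 + 225)**2 + 76*(-3 + 225))*(-1/41182) = -7152/7523 + (-2652 + 222**2 + 76*222)*(-1/41182) = -7152/7523 + (-2652 + 49284 + 16872)*(-1/41182) = -7152/7523 + 63504*(-1/41182) = -7152/7523 - 31752/20591 = -386137128/154906093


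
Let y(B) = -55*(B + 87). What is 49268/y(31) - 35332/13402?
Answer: -222398604/21744745 ≈ -10.228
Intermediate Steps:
y(B) = -4785 - 55*B (y(B) = -55*(87 + B) = -4785 - 55*B)
49268/y(31) - 35332/13402 = 49268/(-4785 - 55*31) - 35332/13402 = 49268/(-4785 - 1705) - 35332*1/13402 = 49268/(-6490) - 17666/6701 = 49268*(-1/6490) - 17666/6701 = -24634/3245 - 17666/6701 = -222398604/21744745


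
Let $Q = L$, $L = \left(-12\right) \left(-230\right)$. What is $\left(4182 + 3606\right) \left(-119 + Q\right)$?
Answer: $20568108$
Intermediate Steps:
$L = 2760$
$Q = 2760$
$\left(4182 + 3606\right) \left(-119 + Q\right) = \left(4182 + 3606\right) \left(-119 + 2760\right) = 7788 \cdot 2641 = 20568108$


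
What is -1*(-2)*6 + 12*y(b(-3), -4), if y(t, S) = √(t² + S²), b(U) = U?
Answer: 72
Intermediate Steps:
y(t, S) = √(S² + t²)
-1*(-2)*6 + 12*y(b(-3), -4) = -1*(-2)*6 + 12*√((-4)² + (-3)²) = 2*6 + 12*√(16 + 9) = 12 + 12*√25 = 12 + 12*5 = 12 + 60 = 72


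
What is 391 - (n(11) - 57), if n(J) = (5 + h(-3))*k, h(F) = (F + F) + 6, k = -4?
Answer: 468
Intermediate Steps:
h(F) = 6 + 2*F (h(F) = 2*F + 6 = 6 + 2*F)
n(J) = -20 (n(J) = (5 + (6 + 2*(-3)))*(-4) = (5 + (6 - 6))*(-4) = (5 + 0)*(-4) = 5*(-4) = -20)
391 - (n(11) - 57) = 391 - (-20 - 57) = 391 - 1*(-77) = 391 + 77 = 468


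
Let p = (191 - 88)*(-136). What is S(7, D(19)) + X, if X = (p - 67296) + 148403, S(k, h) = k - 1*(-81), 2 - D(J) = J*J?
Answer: 67187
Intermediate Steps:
D(J) = 2 - J² (D(J) = 2 - J*J = 2 - J²)
p = -14008 (p = 103*(-136) = -14008)
S(k, h) = 81 + k (S(k, h) = k + 81 = 81 + k)
X = 67099 (X = (-14008 - 67296) + 148403 = -81304 + 148403 = 67099)
S(7, D(19)) + X = (81 + 7) + 67099 = 88 + 67099 = 67187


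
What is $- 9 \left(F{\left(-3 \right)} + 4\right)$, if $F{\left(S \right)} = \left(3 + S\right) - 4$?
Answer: $0$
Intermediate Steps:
$F{\left(S \right)} = -1 + S$
$- 9 \left(F{\left(-3 \right)} + 4\right) = - 9 \left(\left(-1 - 3\right) + 4\right) = - 9 \left(-4 + 4\right) = \left(-9\right) 0 = 0$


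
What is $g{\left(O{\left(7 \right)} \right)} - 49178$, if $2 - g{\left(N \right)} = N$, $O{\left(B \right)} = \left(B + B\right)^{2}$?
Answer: $-49372$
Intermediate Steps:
$O{\left(B \right)} = 4 B^{2}$ ($O{\left(B \right)} = \left(2 B\right)^{2} = 4 B^{2}$)
$g{\left(N \right)} = 2 - N$
$g{\left(O{\left(7 \right)} \right)} - 49178 = \left(2 - 4 \cdot 7^{2}\right) - 49178 = \left(2 - 4 \cdot 49\right) - 49178 = \left(2 - 196\right) - 49178 = -194 - 49178 = -49372$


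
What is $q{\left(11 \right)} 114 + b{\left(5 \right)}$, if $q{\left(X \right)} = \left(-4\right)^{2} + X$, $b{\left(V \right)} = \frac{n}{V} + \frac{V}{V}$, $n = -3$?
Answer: $\frac{15392}{5} \approx 3078.4$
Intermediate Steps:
$b{\left(V \right)} = 1 - \frac{3}{V}$ ($b{\left(V \right)} = - \frac{3}{V} + \frac{V}{V} = - \frac{3}{V} + 1 = 1 - \frac{3}{V}$)
$q{\left(X \right)} = 16 + X$
$q{\left(11 \right)} 114 + b{\left(5 \right)} = \left(16 + 11\right) 114 + \frac{-3 + 5}{5} = 27 \cdot 114 + \frac{1}{5} \cdot 2 = 3078 + \frac{2}{5} = \frac{15392}{5}$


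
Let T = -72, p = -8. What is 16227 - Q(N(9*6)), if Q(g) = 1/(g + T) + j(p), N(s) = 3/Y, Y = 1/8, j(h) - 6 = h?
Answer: 778993/48 ≈ 16229.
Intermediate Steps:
j(h) = 6 + h
Y = ⅛ ≈ 0.12500
N(s) = 24 (N(s) = 3/(⅛) = 3*8 = 24)
Q(g) = -2 + 1/(-72 + g) (Q(g) = 1/(g - 72) + (6 - 8) = 1/(-72 + g) - 2 = -2 + 1/(-72 + g))
16227 - Q(N(9*6)) = 16227 - (145 - 2*24)/(-72 + 24) = 16227 - (145 - 48)/(-48) = 16227 - (-1)*97/48 = 16227 - 1*(-97/48) = 16227 + 97/48 = 778993/48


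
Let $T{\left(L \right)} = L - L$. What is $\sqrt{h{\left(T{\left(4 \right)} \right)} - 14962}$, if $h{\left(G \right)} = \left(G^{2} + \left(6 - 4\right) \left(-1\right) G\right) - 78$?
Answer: $8 i \sqrt{235} \approx 122.64 i$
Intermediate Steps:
$T{\left(L \right)} = 0$
$h{\left(G \right)} = -78 + G^{2} - 2 G$ ($h{\left(G \right)} = \left(G^{2} + 2 \left(-1\right) G\right) - 78 = \left(G^{2} - 2 G\right) - 78 = -78 + G^{2} - 2 G$)
$\sqrt{h{\left(T{\left(4 \right)} \right)} - 14962} = \sqrt{\left(-78 + 0^{2} - 0\right) - 14962} = \sqrt{\left(-78 + 0 + 0\right) - 14962} = \sqrt{-78 - 14962} = \sqrt{-15040} = 8 i \sqrt{235}$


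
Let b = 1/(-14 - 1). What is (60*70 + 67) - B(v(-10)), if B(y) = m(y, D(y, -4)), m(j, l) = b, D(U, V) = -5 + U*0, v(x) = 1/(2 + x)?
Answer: 64006/15 ≈ 4267.1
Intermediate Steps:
b = -1/15 (b = 1/(-15) = -1/15 ≈ -0.066667)
D(U, V) = -5 (D(U, V) = -5 + 0 = -5)
m(j, l) = -1/15
B(y) = -1/15
(60*70 + 67) - B(v(-10)) = (60*70 + 67) - 1*(-1/15) = (4200 + 67) + 1/15 = 4267 + 1/15 = 64006/15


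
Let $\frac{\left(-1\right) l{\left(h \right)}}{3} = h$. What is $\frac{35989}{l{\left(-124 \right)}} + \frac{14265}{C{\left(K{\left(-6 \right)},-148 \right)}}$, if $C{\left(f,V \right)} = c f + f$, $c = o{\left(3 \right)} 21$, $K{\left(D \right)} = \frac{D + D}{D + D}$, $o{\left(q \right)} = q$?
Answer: $\frac{1902469}{5952} \approx 319.64$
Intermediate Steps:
$K{\left(D \right)} = 1$ ($K{\left(D \right)} = \frac{2 D}{2 D} = 2 D \frac{1}{2 D} = 1$)
$c = 63$ ($c = 3 \cdot 21 = 63$)
$l{\left(h \right)} = - 3 h$
$C{\left(f,V \right)} = 64 f$ ($C{\left(f,V \right)} = 63 f + f = 64 f$)
$\frac{35989}{l{\left(-124 \right)}} + \frac{14265}{C{\left(K{\left(-6 \right)},-148 \right)}} = \frac{35989}{\left(-3\right) \left(-124\right)} + \frac{14265}{64 \cdot 1} = \frac{35989}{372} + \frac{14265}{64} = \frac{1902469}{5952}$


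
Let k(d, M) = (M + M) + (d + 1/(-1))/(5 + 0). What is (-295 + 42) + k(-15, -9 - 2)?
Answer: -1391/5 ≈ -278.20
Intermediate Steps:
k(d, M) = -1/5 + 2*M + d/5 (k(d, M) = 2*M + (d - 1)/5 = 2*M + (-1 + d)*(1/5) = 2*M + (-1/5 + d/5) = -1/5 + 2*M + d/5)
(-295 + 42) + k(-15, -9 - 2) = (-295 + 42) + (-1/5 + 2*(-9 - 2) + (1/5)*(-15)) = -253 + (-1/5 + 2*(-11) - 3) = -253 + (-1/5 - 22 - 3) = -253 - 126/5 = -1391/5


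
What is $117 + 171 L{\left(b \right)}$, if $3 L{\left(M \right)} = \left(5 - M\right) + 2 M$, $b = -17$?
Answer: $-567$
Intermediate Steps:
$L{\left(M \right)} = \frac{5}{3} + \frac{M}{3}$ ($L{\left(M \right)} = \frac{\left(5 - M\right) + 2 M}{3} = \frac{5 + M}{3} = \frac{5}{3} + \frac{M}{3}$)
$117 + 171 L{\left(b \right)} = 117 + 171 \left(\frac{5}{3} + \frac{1}{3} \left(-17\right)\right) = 117 + 171 \left(\frac{5}{3} - \frac{17}{3}\right) = 117 + 171 \left(-4\right) = 117 - 684 = -567$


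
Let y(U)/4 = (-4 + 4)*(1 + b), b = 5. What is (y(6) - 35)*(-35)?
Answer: 1225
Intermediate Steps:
y(U) = 0 (y(U) = 4*((-4 + 4)*(1 + 5)) = 4*(0*6) = 4*0 = 0)
(y(6) - 35)*(-35) = (0 - 35)*(-35) = -35*(-35) = 1225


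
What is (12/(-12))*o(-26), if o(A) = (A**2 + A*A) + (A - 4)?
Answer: -1322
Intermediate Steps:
o(A) = -4 + A + 2*A**2 (o(A) = (A**2 + A**2) + (-4 + A) = 2*A**2 + (-4 + A) = -4 + A + 2*A**2)
(12/(-12))*o(-26) = (12/(-12))*(-4 - 26 + 2*(-26)**2) = (12*(-1/12))*(-4 - 26 + 2*676) = -(-4 - 26 + 1352) = -1*1322 = -1322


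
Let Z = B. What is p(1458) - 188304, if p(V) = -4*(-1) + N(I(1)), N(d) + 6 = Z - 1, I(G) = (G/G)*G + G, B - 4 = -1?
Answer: -188304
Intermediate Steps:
B = 3 (B = 4 - 1 = 3)
Z = 3
I(G) = 2*G (I(G) = 1*G + G = G + G = 2*G)
N(d) = -4 (N(d) = -6 + (3 - 1) = -6 + 2 = -4)
p(V) = 0 (p(V) = -4*(-1) - 4 = 4 - 4 = 0)
p(1458) - 188304 = 0 - 188304 = -188304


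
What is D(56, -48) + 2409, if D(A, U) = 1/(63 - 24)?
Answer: 93952/39 ≈ 2409.0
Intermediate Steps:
D(A, U) = 1/39
D(56, -48) + 2409 = 1/39 + 2409 = 93952/39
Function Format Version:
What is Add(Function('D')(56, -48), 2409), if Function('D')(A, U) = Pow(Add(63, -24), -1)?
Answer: Rational(93952, 39) ≈ 2409.0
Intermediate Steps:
Function('D')(A, U) = Rational(1, 39) (Function('D')(A, U) = Pow(39, -1) = Rational(1, 39))
Add(Function('D')(56, -48), 2409) = Add(Rational(1, 39), 2409) = Rational(93952, 39)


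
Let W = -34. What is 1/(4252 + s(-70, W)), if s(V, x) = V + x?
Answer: 1/4148 ≈ 0.00024108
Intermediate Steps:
1/(4252 + s(-70, W)) = 1/(4252 + (-70 - 34)) = 1/(4252 - 104) = 1/4148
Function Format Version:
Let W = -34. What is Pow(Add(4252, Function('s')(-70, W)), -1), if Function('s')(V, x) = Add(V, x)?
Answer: Rational(1, 4148) ≈ 0.00024108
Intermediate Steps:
Pow(Add(4252, Function('s')(-70, W)), -1) = Pow(Add(4252, Add(-70, -34)), -1) = Pow(Add(4252, -104), -1) = Pow(4148, -1) = Rational(1, 4148)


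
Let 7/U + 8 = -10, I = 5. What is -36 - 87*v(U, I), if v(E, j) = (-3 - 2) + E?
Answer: 2597/6 ≈ 432.83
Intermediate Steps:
U = -7/18 (U = 7/(-8 - 10) = 7/(-18) = 7*(-1/18) = -7/18 ≈ -0.38889)
v(E, j) = -5 + E
-36 - 87*v(U, I) = -36 - 87*(-5 - 7/18) = -36 - 87*(-97/18) = -36 + 2813/6 = 2597/6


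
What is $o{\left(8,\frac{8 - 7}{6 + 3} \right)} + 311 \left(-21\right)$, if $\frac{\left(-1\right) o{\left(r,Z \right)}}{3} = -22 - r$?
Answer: $-6441$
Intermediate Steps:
$o{\left(r,Z \right)} = 66 + 3 r$ ($o{\left(r,Z \right)} = - 3 \left(-22 - r\right) = 66 + 3 r$)
$o{\left(8,\frac{8 - 7}{6 + 3} \right)} + 311 \left(-21\right) = \left(66 + 3 \cdot 8\right) + 311 \left(-21\right) = \left(66 + 24\right) - 6531 = 90 - 6531 = -6441$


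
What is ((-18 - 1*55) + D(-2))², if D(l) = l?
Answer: 5625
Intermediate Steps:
((-18 - 1*55) + D(-2))² = ((-18 - 1*55) - 2)² = ((-18 - 55) - 2)² = (-73 - 2)² = (-75)² = 5625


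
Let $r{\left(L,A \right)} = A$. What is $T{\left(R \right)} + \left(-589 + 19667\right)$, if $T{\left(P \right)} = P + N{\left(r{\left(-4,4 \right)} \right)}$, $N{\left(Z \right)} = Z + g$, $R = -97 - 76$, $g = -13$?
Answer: $18896$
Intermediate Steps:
$R = -173$
$N{\left(Z \right)} = -13 + Z$ ($N{\left(Z \right)} = Z - 13 = -13 + Z$)
$T{\left(P \right)} = -9 + P$ ($T{\left(P \right)} = P + \left(-13 + 4\right) = P - 9 = -9 + P$)
$T{\left(R \right)} + \left(-589 + 19667\right) = \left(-9 - 173\right) + \left(-589 + 19667\right) = -182 + 19078 = 18896$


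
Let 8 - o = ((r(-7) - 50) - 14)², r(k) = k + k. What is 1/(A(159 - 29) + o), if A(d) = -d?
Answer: -1/6206 ≈ -0.00016113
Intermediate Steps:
r(k) = 2*k
o = -6076 (o = 8 - ((2*(-7) - 50) - 14)² = 8 - ((-14 - 50) - 14)² = 8 - (-64 - 14)² = 8 - 1*(-78)² = 8 - 1*6084 = 8 - 6084 = -6076)
1/(A(159 - 29) + o) = 1/(-(159 - 29) - 6076) = 1/(-1*130 - 6076) = 1/(-130 - 6076) = 1/(-6206) = -1/6206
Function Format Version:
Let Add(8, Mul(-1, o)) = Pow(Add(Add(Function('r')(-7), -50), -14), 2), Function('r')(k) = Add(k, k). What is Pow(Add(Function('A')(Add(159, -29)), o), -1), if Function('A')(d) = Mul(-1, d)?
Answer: Rational(-1, 6206) ≈ -0.00016113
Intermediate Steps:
Function('r')(k) = Mul(2, k)
o = -6076 (o = Add(8, Mul(-1, Pow(Add(Add(Mul(2, -7), -50), -14), 2))) = Add(8, Mul(-1, Pow(Add(Add(-14, -50), -14), 2))) = Add(8, Mul(-1, Pow(Add(-64, -14), 2))) = Add(8, Mul(-1, Pow(-78, 2))) = Add(8, Mul(-1, 6084)) = Add(8, -6084) = -6076)
Pow(Add(Function('A')(Add(159, -29)), o), -1) = Pow(Add(Mul(-1, Add(159, -29)), -6076), -1) = Pow(Add(Mul(-1, 130), -6076), -1) = Pow(Add(-130, -6076), -1) = Pow(-6206, -1) = Rational(-1, 6206)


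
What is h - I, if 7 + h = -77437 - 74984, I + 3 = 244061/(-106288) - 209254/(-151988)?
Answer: -615583723066271/4038625136 ≈ -1.5242e+5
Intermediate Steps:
I = -15829163937/4038625136 (I = -3 + (244061/(-106288) - 209254/(-151988)) = -3 + (244061*(-1/106288) - 209254*(-1/151988)) = -3 + (-244061/106288 + 104627/75994) = -3 - 3713288529/4038625136 = -15829163937/4038625136 ≈ -3.9194)
h = -152428 (h = -7 + (-77437 - 74984) = -7 - 152421 = -152428)
h - I = -152428 - 1*(-15829163937/4038625136) = -152428 + 15829163937/4038625136 = -615583723066271/4038625136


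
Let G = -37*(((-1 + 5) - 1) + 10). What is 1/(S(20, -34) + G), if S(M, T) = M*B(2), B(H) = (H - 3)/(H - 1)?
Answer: -1/501 ≈ -0.0019960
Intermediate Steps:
B(H) = (-3 + H)/(-1 + H)
S(M, T) = -M (S(M, T) = M*((-3 + 2)/(-1 + 2)) = M*(-1/1) = M*(1*(-1)) = M*(-1) = -M)
G = -481 (G = -37*((4 - 1) + 10) = -37*(3 + 10) = -37*13 = -481)
1/(S(20, -34) + G) = 1/(-1*20 - 481) = 1/(-20 - 481) = 1/(-501) = -1/501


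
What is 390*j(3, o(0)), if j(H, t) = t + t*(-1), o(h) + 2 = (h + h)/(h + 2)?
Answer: 0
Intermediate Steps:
o(h) = -2 + 2*h/(2 + h) (o(h) = -2 + (h + h)/(h + 2) = -2 + (2*h)/(2 + h) = -2 + 2*h/(2 + h))
j(H, t) = 0 (j(H, t) = t - t = 0)
390*j(3, o(0)) = 390*0 = 0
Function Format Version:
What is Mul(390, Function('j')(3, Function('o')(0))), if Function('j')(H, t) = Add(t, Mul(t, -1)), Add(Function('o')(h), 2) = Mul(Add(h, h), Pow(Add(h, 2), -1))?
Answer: 0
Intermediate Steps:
Function('o')(h) = Add(-2, Mul(2, h, Pow(Add(2, h), -1))) (Function('o')(h) = Add(-2, Mul(Add(h, h), Pow(Add(h, 2), -1))) = Add(-2, Mul(Mul(2, h), Pow(Add(2, h), -1))) = Add(-2, Mul(2, h, Pow(Add(2, h), -1))))
Function('j')(H, t) = 0 (Function('j')(H, t) = Add(t, Mul(-1, t)) = 0)
Mul(390, Function('j')(3, Function('o')(0))) = Mul(390, 0) = 0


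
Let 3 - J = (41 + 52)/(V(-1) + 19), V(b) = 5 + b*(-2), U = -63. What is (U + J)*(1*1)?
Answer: -1653/26 ≈ -63.577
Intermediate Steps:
V(b) = 5 - 2*b
J = -15/26 (J = 3 - (41 + 52)/((5 - 2*(-1)) + 19) = 3 - 93/((5 + 2) + 19) = 3 - 93/(7 + 19) = 3 - 93/26 = -15/26 ≈ -0.57692)
(U + J)*(1*1) = (-63 - 15/26)*(1*1) = -1653/26*1 = -1653/26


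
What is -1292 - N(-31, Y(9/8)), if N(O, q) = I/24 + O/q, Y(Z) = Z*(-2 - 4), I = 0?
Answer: -35008/27 ≈ -1296.6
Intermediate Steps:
Y(Z) = -6*Z (Y(Z) = Z*(-6) = -6*Z)
N(O, q) = O/q (N(O, q) = 0/24 + O/q = 0*(1/24) + O/q = 0 + O/q = O/q)
-1292 - N(-31, Y(9/8)) = -1292 - (-31)/((-54/8)) = -1292 - (-31)/((-6*9/8)) = -1292 - (-31)/(-27/4) = -1292 - (-31)*(-4)/27 = -1292 - 1*124/27 = -1292 - 124/27 = -35008/27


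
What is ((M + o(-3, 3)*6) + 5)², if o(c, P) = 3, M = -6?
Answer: 289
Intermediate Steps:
((M + o(-3, 3)*6) + 5)² = ((-6 + 3*6) + 5)² = ((-6 + 18) + 5)² = (12 + 5)² = 17² = 289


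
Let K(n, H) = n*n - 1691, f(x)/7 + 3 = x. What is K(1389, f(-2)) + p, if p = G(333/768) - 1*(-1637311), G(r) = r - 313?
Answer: 912544879/256 ≈ 3.5646e+6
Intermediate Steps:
f(x) = -21 + 7*x
G(r) = -313 + r
K(n, H) = -1691 + n² (K(n, H) = n² - 1691 = -1691 + n²)
p = 419071599/256 (p = (-313 + 333/768) - 1*(-1637311) = (-313 + 333*(1/768)) + 1637311 = (-313 + 111/256) + 1637311 = -80017/256 + 1637311 = 419071599/256 ≈ 1.6370e+6)
K(1389, f(-2)) + p = (-1691 + 1389²) + 419071599/256 = (-1691 + 1929321) + 419071599/256 = 1927630 + 419071599/256 = 912544879/256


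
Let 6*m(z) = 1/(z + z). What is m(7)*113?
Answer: 113/84 ≈ 1.3452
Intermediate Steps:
m(z) = 1/(12*z) (m(z) = 1/(6*(z + z)) = 1/(6*((2*z))) = (1/(2*z))/6 = 1/(12*z))
m(7)*113 = ((1/12)/7)*113 = ((1/12)*(⅐))*113 = (1/84)*113 = 113/84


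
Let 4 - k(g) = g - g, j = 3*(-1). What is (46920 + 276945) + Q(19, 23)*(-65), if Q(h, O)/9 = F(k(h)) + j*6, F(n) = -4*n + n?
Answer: 341415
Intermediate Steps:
j = -3
k(g) = 4 (k(g) = 4 - (g - g) = 4 - 1*0 = 4 + 0 = 4)
F(n) = -3*n
Q(h, O) = -270 (Q(h, O) = 9*(-3*4 - 3*6) = 9*(-12 - 18) = 9*(-30) = -270)
(46920 + 276945) + Q(19, 23)*(-65) = (46920 + 276945) - 270*(-65) = 323865 + 17550 = 341415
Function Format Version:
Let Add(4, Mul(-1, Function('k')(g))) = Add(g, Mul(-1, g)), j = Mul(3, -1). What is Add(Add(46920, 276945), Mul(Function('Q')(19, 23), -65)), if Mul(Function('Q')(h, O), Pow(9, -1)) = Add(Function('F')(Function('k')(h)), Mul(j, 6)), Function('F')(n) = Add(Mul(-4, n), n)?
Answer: 341415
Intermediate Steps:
j = -3
Function('k')(g) = 4 (Function('k')(g) = Add(4, Mul(-1, Add(g, Mul(-1, g)))) = Add(4, Mul(-1, 0)) = Add(4, 0) = 4)
Function('F')(n) = Mul(-3, n)
Function('Q')(h, O) = -270 (Function('Q')(h, O) = Mul(9, Add(Mul(-3, 4), Mul(-3, 6))) = Mul(9, Add(-12, -18)) = Mul(9, -30) = -270)
Add(Add(46920, 276945), Mul(Function('Q')(19, 23), -65)) = Add(Add(46920, 276945), Mul(-270, -65)) = Add(323865, 17550) = 341415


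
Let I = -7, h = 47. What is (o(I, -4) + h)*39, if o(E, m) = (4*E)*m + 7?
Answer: 6474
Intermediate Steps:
o(E, m) = 7 + 4*E*m (o(E, m) = 4*E*m + 7 = 7 + 4*E*m)
(o(I, -4) + h)*39 = ((7 + 4*(-7)*(-4)) + 47)*39 = ((7 + 112) + 47)*39 = (119 + 47)*39 = 166*39 = 6474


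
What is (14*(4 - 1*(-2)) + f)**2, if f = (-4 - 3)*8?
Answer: 784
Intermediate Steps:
f = -56 (f = -7*8 = -56)
(14*(4 - 1*(-2)) + f)**2 = (14*(4 - 1*(-2)) - 56)**2 = (14*(4 + 2) - 56)**2 = (14*6 - 56)**2 = (84 - 56)**2 = 28**2 = 784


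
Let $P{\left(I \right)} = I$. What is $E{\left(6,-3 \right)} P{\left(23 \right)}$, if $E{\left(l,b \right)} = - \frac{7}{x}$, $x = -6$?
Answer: $\frac{161}{6} \approx 26.833$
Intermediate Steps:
$E{\left(l,b \right)} = \frac{7}{6}$ ($E{\left(l,b \right)} = - \frac{7}{-6} = \left(-7\right) \left(- \frac{1}{6}\right) = \frac{7}{6}$)
$E{\left(6,-3 \right)} P{\left(23 \right)} = \frac{7}{6} \cdot 23 = \frac{161}{6}$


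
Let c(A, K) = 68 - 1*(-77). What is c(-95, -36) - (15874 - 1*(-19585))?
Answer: -35314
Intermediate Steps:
c(A, K) = 145 (c(A, K) = 68 + 77 = 145)
c(-95, -36) - (15874 - 1*(-19585)) = 145 - (15874 - 1*(-19585)) = 145 - (15874 + 19585) = 145 - 1*35459 = 145 - 35459 = -35314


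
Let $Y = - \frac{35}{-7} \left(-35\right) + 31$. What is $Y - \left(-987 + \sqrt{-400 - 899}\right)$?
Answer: $843 - i \sqrt{1299} \approx 843.0 - 36.042 i$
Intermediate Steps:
$Y = -144$ ($Y = \left(-35\right) \left(- \frac{1}{7}\right) \left(-35\right) + 31 = 5 \left(-35\right) + 31 = -175 + 31 = -144$)
$Y - \left(-987 + \sqrt{-400 - 899}\right) = -144 - \left(-987 + \sqrt{-400 - 899}\right) = -144 - \left(-987 + \sqrt{-1299}\right) = -144 - \left(-987 + i \sqrt{1299}\right) = -144 + \left(987 - i \sqrt{1299}\right) = 843 - i \sqrt{1299}$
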